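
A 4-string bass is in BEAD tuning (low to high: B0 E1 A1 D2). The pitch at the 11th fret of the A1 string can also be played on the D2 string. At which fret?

6

A1 at fret 11 is A1 + 11 semitones = G♯2.
The open D2 string is 5 semitones above the open A1, so the same pitch on the D2 string lies at fret 11 − 5 = 6.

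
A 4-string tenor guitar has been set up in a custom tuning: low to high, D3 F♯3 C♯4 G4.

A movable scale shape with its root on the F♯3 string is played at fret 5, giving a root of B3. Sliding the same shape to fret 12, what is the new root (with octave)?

Moving from fret 5 to fret 12 shifts the root by 7 semitones.
B3 up 7 semitones is F♯4.

F♯4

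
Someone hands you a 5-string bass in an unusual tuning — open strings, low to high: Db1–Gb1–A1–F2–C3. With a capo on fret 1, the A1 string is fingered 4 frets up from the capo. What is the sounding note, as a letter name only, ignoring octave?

The capo raises the open A1 by 1 semitone to Bb1; fretting 4 more gives A1 + 1 + 4 = A1 + 5 semitones, landing on D.

D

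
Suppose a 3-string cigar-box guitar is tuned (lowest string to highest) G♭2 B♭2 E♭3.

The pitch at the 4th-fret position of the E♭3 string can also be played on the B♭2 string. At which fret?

9

E♭3 at fret 4 is E♭3 + 4 semitones = G3.
The open B♭2 string is 5 semitones below the open E♭3, so the same pitch on the B♭2 string lies at fret 4 + 5 = 9.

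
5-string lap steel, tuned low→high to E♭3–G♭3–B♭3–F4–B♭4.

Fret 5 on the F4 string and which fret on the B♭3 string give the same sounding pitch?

12

Fret 5 on F4 is MIDI 65 + 5 = 70 (B♭4). On the B♭3 string (open MIDI 58), that pitch is 70 − 58 = fret 12.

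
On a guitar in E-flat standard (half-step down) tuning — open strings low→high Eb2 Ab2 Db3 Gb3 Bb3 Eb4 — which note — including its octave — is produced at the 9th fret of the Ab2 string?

F3

The open Ab2 string plus 9 semitones: Ab–A–Bb–B–C–Db–D–Eb–E–F.
The walk passes from B into C once, so the octave number goes from 2 to 3.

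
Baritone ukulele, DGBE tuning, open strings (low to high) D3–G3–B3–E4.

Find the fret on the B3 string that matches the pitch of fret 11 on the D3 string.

D3 at fret 11 is D3 + 11 semitones = C#4.
The open B3 string is 9 semitones above the open D3, so the same pitch on the B3 string lies at fret 11 − 9 = 2.

2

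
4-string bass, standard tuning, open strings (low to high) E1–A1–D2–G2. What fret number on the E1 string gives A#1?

6

A#1 is 6 semitones above the open E1 (E–F–F#–G–G#–A–A#), so it sits at fret 6.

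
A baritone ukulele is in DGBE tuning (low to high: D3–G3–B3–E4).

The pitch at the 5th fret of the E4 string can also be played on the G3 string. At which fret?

14

Fret 5 on E4 is MIDI 64 + 5 = 69 (A4). On the G3 string (open MIDI 55), that pitch is 69 − 55 = fret 14.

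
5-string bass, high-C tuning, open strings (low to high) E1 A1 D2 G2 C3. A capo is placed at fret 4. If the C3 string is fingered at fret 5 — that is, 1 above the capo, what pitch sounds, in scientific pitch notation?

The capo raises the open C3 by 4 semitones to E3; fretting 1 more gives C3 + 4 + 1 = C3 + 5 semitones = F3.

F3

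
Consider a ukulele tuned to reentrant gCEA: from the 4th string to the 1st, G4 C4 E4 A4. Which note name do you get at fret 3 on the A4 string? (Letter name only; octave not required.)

Each fret is one semitone, so A4 + 3 = C.

C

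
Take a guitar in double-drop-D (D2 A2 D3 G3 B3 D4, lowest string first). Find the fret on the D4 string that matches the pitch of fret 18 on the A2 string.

1

Fret 18 on A2 is MIDI 45 + 18 = 63 (D#4). On the D4 string (open MIDI 62), that pitch is 63 − 62 = fret 1.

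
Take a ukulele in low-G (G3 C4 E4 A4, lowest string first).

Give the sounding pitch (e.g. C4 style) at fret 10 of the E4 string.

D5

The open E4 string plus 10 semitones: E–F–F#–G–…–C–C#–D.
The walk passes from B into C once, so the octave number goes from 4 to 5.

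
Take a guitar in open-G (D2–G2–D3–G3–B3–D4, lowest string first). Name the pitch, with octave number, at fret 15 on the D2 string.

F3

Each fret is one semitone, so D2 + 15 = F3.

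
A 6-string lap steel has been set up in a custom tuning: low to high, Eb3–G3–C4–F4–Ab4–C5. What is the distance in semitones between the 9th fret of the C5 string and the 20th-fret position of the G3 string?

6 semitones

C5 at fret 9 → A5 (MIDI 81); G3 at fret 20 → Eb5 (MIDI 75).
81 − 75 = 6, so the two pitches are 6 semitones apart, with A5 the higher.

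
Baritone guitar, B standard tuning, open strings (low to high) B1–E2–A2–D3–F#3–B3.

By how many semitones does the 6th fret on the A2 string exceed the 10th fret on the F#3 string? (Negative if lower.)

-13 semitones

A2 at fret 6 → D#3 (MIDI 51); F#3 at fret 10 → E4 (MIDI 64).
51 − 64 = -13, so the two pitches are 13 semitones apart.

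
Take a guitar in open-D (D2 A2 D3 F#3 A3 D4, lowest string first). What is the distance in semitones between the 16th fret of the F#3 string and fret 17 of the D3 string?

F#3 at fret 16 → A#4 (MIDI 70); D3 at fret 17 → G4 (MIDI 67).
70 − 67 = 3, so the two pitches are 3 semitones apart, with A#4 the higher.

3 semitones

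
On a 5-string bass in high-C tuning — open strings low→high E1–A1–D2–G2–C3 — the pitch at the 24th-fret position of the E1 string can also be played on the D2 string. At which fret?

14

E1 at fret 24 is E1 + 24 semitones = E3.
The open D2 string is 10 semitones above the open E1, so the same pitch on the D2 string lies at fret 24 − 10 = 14.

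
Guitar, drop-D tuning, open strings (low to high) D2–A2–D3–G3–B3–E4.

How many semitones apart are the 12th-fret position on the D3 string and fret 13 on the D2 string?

11 semitones

D3 at fret 12 → D4 (MIDI 62); D2 at fret 13 → D#3 (MIDI 51).
62 − 51 = 11, so the two pitches are 11 semitones apart, with D4 the higher.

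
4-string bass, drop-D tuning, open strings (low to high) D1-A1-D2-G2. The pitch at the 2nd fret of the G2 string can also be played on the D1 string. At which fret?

19

G2 at fret 2 is G2 + 2 semitones = A2.
The open D1 string is 17 semitones below the open G2, so the same pitch on the D1 string lies at fret 2 + 17 = 19.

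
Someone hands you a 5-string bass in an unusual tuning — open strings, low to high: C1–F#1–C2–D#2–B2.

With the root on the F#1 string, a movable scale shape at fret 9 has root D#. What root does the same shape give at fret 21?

D#

Moving from fret 9 to fret 21 shifts the root by 12 semitones.
D# up 12 semitones is D#.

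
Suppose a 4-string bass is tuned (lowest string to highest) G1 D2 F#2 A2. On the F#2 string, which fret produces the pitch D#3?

9

D#3 is 9 semitones above the open F#2 (F#–G–G#–A–A#–B–C–C#–D–D#), so it sits at fret 9.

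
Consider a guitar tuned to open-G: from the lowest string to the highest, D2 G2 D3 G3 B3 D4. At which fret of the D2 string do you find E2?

2

E2 is 2 semitones above the open D2 (D–D#–E), so it sits at fret 2.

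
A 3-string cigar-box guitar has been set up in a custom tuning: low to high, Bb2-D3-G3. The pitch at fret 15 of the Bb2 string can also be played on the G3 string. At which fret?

Fret 15 on Bb2 is MIDI 46 + 15 = 61 (Db4). On the G3 string (open MIDI 55), that pitch is 61 − 55 = fret 6.

6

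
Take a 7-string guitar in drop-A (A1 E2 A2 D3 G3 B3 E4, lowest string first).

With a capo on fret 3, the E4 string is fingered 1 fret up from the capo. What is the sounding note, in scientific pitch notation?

G#4

The capo raises the open E4 by 3 semitones to G4; fretting 1 more gives E4 + 3 + 1 = E4 + 4 semitones = G#4.
(Also written Ab.)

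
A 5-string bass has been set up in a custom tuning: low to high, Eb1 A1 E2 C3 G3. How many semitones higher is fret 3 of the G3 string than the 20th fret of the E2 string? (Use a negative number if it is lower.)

-2 semitones

G3 at fret 3 → Bb3 (MIDI 58); E2 at fret 20 → C4 (MIDI 60).
58 − 60 = -2, so the two pitches are 2 semitones apart.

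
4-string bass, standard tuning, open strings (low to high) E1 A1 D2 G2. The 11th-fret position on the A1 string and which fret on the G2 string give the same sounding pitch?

A1 at fret 11 is A1 + 11 semitones = G♯2.
The open G2 string is 10 semitones above the open A1, so the same pitch on the G2 string lies at fret 11 − 10 = 1.

1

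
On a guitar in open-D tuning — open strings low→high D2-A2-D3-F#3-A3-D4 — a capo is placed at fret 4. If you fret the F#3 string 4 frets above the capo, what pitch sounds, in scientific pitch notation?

The capo raises the open F#3 by 4 semitones to A#3; fretting 4 more gives F#3 + 4 + 4 = F#3 + 8 semitones = D4.

D4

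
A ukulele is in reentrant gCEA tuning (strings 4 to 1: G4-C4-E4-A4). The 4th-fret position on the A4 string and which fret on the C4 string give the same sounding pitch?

A4 at fret 4 is A4 + 4 semitones = C♯5.
The open C4 string is 9 semitones below the open A4, so the same pitch on the C4 string lies at fret 4 + 9 = 13.

13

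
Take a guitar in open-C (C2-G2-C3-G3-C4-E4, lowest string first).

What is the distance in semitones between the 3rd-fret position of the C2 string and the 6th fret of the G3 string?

22 semitones

C2 at fret 3 → D#2 (MIDI 39); G3 at fret 6 → C#4 (MIDI 61).
39 − 61 = -22, so the two pitches are 22 semitones apart, with C#4 the higher.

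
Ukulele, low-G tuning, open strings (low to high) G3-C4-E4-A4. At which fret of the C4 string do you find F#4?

6

F#4 is 6 semitones above the open C4 (C–C#–D–D#–E–F–F#), so it sits at fret 6.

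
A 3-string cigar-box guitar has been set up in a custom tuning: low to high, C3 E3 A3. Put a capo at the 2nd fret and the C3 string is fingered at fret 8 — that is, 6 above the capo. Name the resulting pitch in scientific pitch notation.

The capo raises the open C3 by 2 semitones to D3; fretting 6 more gives C3 + 2 + 6 = C3 + 8 semitones = G#3.
(Also written Ab.)

G#3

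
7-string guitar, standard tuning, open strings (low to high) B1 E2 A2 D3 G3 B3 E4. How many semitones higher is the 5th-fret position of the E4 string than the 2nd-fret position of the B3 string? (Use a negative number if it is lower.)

E4 at fret 5 → A4 (MIDI 69); B3 at fret 2 → C#4 (MIDI 61).
69 − 61 = 8, so the two pitches are 8 semitones apart.

8 semitones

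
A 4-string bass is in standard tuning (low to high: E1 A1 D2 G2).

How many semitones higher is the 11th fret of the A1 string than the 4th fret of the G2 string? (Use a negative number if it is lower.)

A1 at fret 11 → G♯2 (MIDI 44); G2 at fret 4 → B2 (MIDI 47).
44 − 47 = -3, so the two pitches are 3 semitones apart.

-3 semitones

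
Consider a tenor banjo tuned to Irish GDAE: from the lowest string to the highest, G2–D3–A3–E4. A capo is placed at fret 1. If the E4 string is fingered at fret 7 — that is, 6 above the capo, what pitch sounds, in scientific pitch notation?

The capo raises the open E4 by 1 semitone to F4; fretting 6 more gives E4 + 1 + 6 = E4 + 7 semitones = B4.

B4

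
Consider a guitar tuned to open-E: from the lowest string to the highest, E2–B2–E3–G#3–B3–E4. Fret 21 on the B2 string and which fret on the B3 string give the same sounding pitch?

Fret 21 on B2 is MIDI 47 + 21 = 68 (G#4). On the B3 string (open MIDI 59), that pitch is 68 − 59 = fret 9.

9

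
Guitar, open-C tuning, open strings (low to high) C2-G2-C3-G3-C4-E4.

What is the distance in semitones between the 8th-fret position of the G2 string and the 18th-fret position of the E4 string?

G2 at fret 8 → D♯3 (MIDI 51); E4 at fret 18 → A♯5 (MIDI 82).
51 − 82 = -31, so the two pitches are 31 semitones apart, with A♯5 the higher.

31 semitones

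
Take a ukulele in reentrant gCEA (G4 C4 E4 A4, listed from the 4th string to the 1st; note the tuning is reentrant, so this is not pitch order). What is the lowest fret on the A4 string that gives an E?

7

From A4, count semitones up the chromatic scale until reaching E: A–A#–B–C–C#–D–D#–E — 7 steps.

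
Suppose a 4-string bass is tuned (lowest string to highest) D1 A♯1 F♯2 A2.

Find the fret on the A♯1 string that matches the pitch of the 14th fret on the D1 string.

Fret 14 on D1 is MIDI 26 + 14 = 40 (E2). On the A♯1 string (open MIDI 34), that pitch is 40 − 34 = fret 6.

6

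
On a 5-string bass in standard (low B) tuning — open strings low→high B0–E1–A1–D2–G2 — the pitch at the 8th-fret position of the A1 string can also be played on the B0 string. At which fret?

18

A1 at fret 8 is A1 + 8 semitones = F2.
The open B0 string is 10 semitones below the open A1, so the same pitch on the B0 string lies at fret 8 + 10 = 18.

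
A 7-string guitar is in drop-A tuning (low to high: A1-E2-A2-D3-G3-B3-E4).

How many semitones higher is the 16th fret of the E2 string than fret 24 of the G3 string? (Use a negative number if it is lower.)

E2 at fret 16 → G#3 (MIDI 56); G3 at fret 24 → G5 (MIDI 79).
56 − 79 = -23, so the two pitches are 23 semitones apart.

-23 semitones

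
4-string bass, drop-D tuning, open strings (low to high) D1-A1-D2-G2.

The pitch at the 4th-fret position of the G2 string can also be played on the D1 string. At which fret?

21

G2 at fret 4 is G2 + 4 semitones = B2.
The open D1 string is 17 semitones below the open G2, so the same pitch on the D1 string lies at fret 4 + 17 = 21.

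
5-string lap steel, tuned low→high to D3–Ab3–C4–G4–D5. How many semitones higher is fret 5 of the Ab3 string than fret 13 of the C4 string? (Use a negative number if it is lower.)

-12 semitones

Ab3 at fret 5 → Db4 (MIDI 61); C4 at fret 13 → Db5 (MIDI 73).
61 − 73 = -12, so the two pitches are 12 semitones apart.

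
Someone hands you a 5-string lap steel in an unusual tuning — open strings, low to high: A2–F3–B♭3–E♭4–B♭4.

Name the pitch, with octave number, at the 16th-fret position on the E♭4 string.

G5

Each fret is one semitone, so E♭4 + 16 = G5.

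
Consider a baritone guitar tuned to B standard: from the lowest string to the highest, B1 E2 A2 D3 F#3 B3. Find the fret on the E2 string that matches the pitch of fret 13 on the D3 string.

23

D3 at fret 13 is D3 + 13 semitones = D#4.
The open E2 string is 10 semitones below the open D3, so the same pitch on the E2 string lies at fret 13 + 10 = 23.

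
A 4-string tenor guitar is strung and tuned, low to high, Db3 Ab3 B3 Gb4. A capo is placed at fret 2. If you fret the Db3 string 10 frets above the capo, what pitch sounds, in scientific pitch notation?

The capo raises the open Db3 by 2 semitones to Eb3; fretting 10 more gives Db3 + 2 + 10 = Db3 + 12 semitones = Db4.

Db4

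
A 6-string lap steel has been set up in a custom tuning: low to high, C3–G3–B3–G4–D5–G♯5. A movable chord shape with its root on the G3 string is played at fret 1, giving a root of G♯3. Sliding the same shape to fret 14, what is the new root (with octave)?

Moving from fret 1 to fret 14 shifts the root by 13 semitones.
G♯3 up 13 semitones is A4.

A4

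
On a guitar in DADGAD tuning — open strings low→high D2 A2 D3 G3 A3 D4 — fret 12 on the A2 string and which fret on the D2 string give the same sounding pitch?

A2 at fret 12 is A2 + 12 semitones = A3.
The open D2 string is 7 semitones below the open A2, so the same pitch on the D2 string lies at fret 12 + 7 = 19.

19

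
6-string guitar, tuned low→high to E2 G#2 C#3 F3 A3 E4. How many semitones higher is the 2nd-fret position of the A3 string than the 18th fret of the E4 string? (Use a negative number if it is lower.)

A3 at fret 2 → B3 (MIDI 59); E4 at fret 18 → A#5 (MIDI 82).
59 − 82 = -23, so the two pitches are 23 semitones apart.

-23 semitones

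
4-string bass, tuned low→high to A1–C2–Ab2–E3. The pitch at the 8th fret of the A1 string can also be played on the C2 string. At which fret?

5

Fret 8 on A1 is MIDI 33 + 8 = 41 (F2). On the C2 string (open MIDI 36), that pitch is 41 − 36 = fret 5.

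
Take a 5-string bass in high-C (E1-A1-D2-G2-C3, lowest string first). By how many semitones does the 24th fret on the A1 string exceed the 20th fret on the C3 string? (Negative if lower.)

A1 at fret 24 → A3 (MIDI 57); C3 at fret 20 → G♯4 (MIDI 68).
57 − 68 = -11, so the two pitches are 11 semitones apart.

-11 semitones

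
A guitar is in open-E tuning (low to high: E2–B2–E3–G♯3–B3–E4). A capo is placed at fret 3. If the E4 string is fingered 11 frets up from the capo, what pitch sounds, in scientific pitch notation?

F♯5

The capo raises the open E4 by 3 semitones to G4; fretting 11 more gives E4 + 3 + 11 = E4 + 14 semitones = F♯5.
(Also written G♭.)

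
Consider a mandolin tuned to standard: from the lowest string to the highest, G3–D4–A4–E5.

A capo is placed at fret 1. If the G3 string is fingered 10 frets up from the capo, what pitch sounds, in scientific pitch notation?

The capo raises the open G3 by 1 semitone to G#3; fretting 10 more gives G3 + 1 + 10 = G3 + 11 semitones = F#4.

F#4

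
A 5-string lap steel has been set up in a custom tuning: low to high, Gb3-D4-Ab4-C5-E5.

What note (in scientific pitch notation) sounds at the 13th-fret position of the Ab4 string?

Ab4 is MIDI 68. Adding 13 gives 81, which is A5.

A5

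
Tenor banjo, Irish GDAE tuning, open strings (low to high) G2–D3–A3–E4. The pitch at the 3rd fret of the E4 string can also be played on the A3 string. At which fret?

10

E4 at fret 3 is E4 + 3 semitones = G4.
The open A3 string is 7 semitones below the open E4, so the same pitch on the A3 string lies at fret 3 + 7 = 10.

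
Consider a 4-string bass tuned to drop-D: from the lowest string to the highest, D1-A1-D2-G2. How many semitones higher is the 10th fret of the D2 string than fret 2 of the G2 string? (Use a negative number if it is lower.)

D2 at fret 10 → C3 (MIDI 48); G2 at fret 2 → A2 (MIDI 45).
48 − 45 = 3, so the two pitches are 3 semitones apart.

3 semitones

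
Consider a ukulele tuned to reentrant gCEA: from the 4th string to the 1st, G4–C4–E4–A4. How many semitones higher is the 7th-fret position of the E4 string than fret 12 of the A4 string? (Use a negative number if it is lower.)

E4 at fret 7 → B4 (MIDI 71); A4 at fret 12 → A5 (MIDI 81).
71 − 81 = -10, so the two pitches are 10 semitones apart.

-10 semitones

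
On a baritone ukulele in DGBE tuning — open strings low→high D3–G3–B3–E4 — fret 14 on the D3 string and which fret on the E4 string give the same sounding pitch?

0

D3 at fret 14 is D3 + 14 semitones = E4.
The open E4 string is 14 semitones above the open D3, so the same pitch on the E4 string lies at fret 14 − 14 = 0.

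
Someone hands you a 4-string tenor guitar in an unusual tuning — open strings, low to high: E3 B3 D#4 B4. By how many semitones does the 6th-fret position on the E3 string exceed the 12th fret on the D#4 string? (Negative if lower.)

E3 at fret 6 → A#3 (MIDI 58); D#4 at fret 12 → D#5 (MIDI 75).
58 − 75 = -17, so the two pitches are 17 semitones apart.

-17 semitones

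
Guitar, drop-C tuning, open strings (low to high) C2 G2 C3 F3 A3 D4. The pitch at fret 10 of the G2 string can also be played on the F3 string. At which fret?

Fret 10 on G2 is MIDI 43 + 10 = 53 (F3). On the F3 string (open MIDI 53), that pitch is 53 − 53 = fret 0.

0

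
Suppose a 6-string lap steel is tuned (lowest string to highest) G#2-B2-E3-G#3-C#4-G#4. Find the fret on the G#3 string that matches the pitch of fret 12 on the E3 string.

Fret 12 on E3 is MIDI 52 + 12 = 64 (E4). On the G#3 string (open MIDI 56), that pitch is 64 − 56 = fret 8.

8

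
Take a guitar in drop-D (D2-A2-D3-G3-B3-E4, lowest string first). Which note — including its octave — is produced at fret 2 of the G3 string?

A3

G3 is MIDI 55. Adding 2 gives 57, which is A3.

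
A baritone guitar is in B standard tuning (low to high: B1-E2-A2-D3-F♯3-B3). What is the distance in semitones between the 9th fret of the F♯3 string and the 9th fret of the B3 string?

F♯3 at fret 9 → D♯4 (MIDI 63); B3 at fret 9 → G♯4 (MIDI 68).
63 − 68 = -5, so the two pitches are 5 semitones apart, with G♯4 the higher.

5 semitones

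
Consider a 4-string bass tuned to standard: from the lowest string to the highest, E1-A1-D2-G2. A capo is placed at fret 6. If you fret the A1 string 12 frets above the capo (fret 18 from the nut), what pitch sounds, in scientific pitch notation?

D#3

The capo raises the open A1 by 6 semitones to D#2; fretting 12 more gives A1 + 6 + 12 = A1 + 18 semitones = D#3.
(Also written Eb.)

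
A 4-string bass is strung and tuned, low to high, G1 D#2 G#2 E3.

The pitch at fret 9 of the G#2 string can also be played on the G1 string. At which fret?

22

G#2 at fret 9 is G#2 + 9 semitones = F3.
The open G1 string is 13 semitones below the open G#2, so the same pitch on the G1 string lies at fret 9 + 13 = 22.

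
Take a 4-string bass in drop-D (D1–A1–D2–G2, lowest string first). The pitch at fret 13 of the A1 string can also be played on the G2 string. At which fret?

A1 at fret 13 is A1 + 13 semitones = A#2.
The open G2 string is 10 semitones above the open A1, so the same pitch on the G2 string lies at fret 13 − 10 = 3.

3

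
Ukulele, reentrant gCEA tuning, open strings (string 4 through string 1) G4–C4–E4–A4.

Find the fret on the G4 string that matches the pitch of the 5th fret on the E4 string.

2

E4 at fret 5 is E4 + 5 semitones = A4.
The open G4 string is 3 semitones above the open E4, so the same pitch on the G4 string lies at fret 5 − 3 = 2.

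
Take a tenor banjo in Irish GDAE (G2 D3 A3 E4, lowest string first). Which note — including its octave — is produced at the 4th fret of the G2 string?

Each fret is one semitone, so G2 + 4 = B2.

B2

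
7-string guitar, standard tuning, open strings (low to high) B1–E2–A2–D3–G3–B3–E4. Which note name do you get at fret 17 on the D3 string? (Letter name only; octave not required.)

G

D3 is MIDI 50. Adding 17 gives 67; 67 mod 12 = 7, i.e. G.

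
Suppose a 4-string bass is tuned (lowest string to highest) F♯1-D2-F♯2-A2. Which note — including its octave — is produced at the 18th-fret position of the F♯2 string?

C4

Each fret is one semitone, so F♯2 + 18 = C4.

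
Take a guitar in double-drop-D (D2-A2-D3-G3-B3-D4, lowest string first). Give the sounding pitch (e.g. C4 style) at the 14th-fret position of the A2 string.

B3

The open A2 string plus 14 semitones: A–A#–B–C–…–A–A#–B.
The walk passes from B into C once, so the octave number goes from 2 to 3.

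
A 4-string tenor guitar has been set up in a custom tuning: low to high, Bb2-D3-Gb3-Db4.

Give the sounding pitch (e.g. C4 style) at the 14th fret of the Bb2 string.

Each fret is one semitone, so Bb2 + 14 = C4.

C4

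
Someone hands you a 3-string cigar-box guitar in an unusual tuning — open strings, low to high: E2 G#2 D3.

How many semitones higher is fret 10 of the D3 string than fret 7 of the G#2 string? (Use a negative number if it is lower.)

9 semitones

D3 at fret 10 → C4 (MIDI 60); G#2 at fret 7 → D#3 (MIDI 51).
60 − 51 = 9, so the two pitches are 9 semitones apart.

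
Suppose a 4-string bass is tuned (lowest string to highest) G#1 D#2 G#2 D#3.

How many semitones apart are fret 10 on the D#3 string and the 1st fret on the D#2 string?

D#3 at fret 10 → C#4 (MIDI 61); D#2 at fret 1 → E2 (MIDI 40).
61 − 40 = 21, so the two pitches are 21 semitones apart, with C#4 the higher.

21 semitones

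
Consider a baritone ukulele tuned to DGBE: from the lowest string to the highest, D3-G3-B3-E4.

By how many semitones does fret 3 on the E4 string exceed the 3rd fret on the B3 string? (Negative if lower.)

5 semitones

E4 at fret 3 → G4 (MIDI 67); B3 at fret 3 → D4 (MIDI 62).
67 − 62 = 5, so the two pitches are 5 semitones apart.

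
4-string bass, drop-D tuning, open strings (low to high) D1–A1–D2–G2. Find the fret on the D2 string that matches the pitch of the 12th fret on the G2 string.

17

G2 at fret 12 is G2 + 12 semitones = G3.
The open D2 string is 5 semitones below the open G2, so the same pitch on the D2 string lies at fret 12 + 5 = 17.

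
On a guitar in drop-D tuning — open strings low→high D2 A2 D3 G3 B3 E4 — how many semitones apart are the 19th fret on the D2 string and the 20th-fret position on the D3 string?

13 semitones

D2 at fret 19 → A3 (MIDI 57); D3 at fret 20 → A#4 (MIDI 70).
57 − 70 = -13, so the two pitches are 13 semitones apart, with A#4 the higher.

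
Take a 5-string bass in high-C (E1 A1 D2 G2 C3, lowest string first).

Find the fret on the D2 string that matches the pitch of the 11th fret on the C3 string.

Fret 11 on C3 is MIDI 48 + 11 = 59 (B3). On the D2 string (open MIDI 38), that pitch is 59 − 38 = fret 21.

21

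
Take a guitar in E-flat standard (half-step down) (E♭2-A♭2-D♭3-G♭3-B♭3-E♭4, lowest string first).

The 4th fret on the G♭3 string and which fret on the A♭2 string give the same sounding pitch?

14

G♭3 at fret 4 is G♭3 + 4 semitones = B♭3.
The open A♭2 string is 10 semitones below the open G♭3, so the same pitch on the A♭2 string lies at fret 4 + 10 = 14.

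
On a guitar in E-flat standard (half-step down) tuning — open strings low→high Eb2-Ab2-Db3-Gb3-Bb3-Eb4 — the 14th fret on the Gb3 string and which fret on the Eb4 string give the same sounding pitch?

5

Gb3 at fret 14 is Gb3 + 14 semitones = Ab4.
The open Eb4 string is 9 semitones above the open Gb3, so the same pitch on the Eb4 string lies at fret 14 − 9 = 5.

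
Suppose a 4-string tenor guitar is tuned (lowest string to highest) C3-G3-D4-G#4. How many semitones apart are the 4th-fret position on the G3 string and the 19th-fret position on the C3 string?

G3 at fret 4 → B3 (MIDI 59); C3 at fret 19 → G4 (MIDI 67).
59 − 67 = -8, so the two pitches are 8 semitones apart, with G4 the higher.

8 semitones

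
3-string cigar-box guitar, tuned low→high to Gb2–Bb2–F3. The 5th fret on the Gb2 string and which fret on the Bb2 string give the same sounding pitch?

1

Gb2 at fret 5 is Gb2 + 5 semitones = B2.
The open Bb2 string is 4 semitones above the open Gb2, so the same pitch on the Bb2 string lies at fret 5 − 4 = 1.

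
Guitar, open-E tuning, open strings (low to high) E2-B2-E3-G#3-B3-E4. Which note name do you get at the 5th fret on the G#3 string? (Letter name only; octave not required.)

C#

The open G#3 string plus 5 semitones: G#–A–A#–B–C–C#.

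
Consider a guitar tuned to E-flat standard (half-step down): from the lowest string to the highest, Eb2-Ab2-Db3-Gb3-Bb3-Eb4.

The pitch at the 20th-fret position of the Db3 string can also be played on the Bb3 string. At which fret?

11

Fret 20 on Db3 is MIDI 49 + 20 = 69 (A4). On the Bb3 string (open MIDI 58), that pitch is 69 − 58 = fret 11.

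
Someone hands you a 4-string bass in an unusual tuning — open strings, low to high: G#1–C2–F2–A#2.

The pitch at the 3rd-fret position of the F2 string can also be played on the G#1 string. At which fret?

12

F2 at fret 3 is F2 + 3 semitones = G#2.
The open G#1 string is 9 semitones below the open F2, so the same pitch on the G#1 string lies at fret 3 + 9 = 12.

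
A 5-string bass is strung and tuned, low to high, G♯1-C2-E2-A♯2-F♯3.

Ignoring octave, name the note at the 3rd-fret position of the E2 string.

Each fret is one semitone, so E2 + 3 = G.

G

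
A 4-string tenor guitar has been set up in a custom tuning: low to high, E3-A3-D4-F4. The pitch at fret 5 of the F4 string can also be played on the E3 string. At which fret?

18

Fret 5 on F4 is MIDI 65 + 5 = 70 (Bb4). On the E3 string (open MIDI 52), that pitch is 70 − 52 = fret 18.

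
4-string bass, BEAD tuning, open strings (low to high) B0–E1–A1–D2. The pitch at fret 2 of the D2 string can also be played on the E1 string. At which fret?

Fret 2 on D2 is MIDI 38 + 2 = 40 (E2). On the E1 string (open MIDI 28), that pitch is 40 − 28 = fret 12.

12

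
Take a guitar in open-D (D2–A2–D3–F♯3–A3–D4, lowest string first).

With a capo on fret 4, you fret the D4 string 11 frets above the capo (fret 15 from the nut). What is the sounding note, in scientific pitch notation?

The capo raises the open D4 by 4 semitones to F♯4; fretting 11 more gives D4 + 4 + 11 = D4 + 15 semitones = F5.

F5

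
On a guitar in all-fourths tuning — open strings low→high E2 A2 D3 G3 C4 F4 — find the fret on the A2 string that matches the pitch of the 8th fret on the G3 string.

18

G3 at fret 8 is G3 + 8 semitones = D#4.
The open A2 string is 10 semitones below the open G3, so the same pitch on the A2 string lies at fret 8 + 10 = 18.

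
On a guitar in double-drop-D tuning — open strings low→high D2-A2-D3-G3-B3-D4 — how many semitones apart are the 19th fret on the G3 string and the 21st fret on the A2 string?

G3 at fret 19 → D5 (MIDI 74); A2 at fret 21 → F#4 (MIDI 66).
74 − 66 = 8, so the two pitches are 8 semitones apart, with D5 the higher.

8 semitones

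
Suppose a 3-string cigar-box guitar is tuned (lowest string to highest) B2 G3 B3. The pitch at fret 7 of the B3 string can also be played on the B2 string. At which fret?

19

B3 at fret 7 is B3 + 7 semitones = Gb4.
The open B2 string is 12 semitones below the open B3, so the same pitch on the B2 string lies at fret 7 + 12 = 19.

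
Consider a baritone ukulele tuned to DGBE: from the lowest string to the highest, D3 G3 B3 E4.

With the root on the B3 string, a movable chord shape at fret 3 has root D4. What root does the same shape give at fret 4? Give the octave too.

Moving from fret 3 to fret 4 shifts the root by 1 semitone.
D4 up 1 semitone is D#4.

D#4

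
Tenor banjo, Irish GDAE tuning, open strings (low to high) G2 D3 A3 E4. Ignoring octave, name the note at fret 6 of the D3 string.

D3 is MIDI 50. Adding 6 gives 56; 56 mod 12 = 8, i.e. G♯.
(Equivalently spelled A♭.)

G♯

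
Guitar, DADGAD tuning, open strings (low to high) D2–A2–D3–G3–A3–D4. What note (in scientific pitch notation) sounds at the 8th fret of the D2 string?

The open D2 string plus 8 semitones: D–D#–E–F–F#–G–G#–A–A#.
No B→C boundary is crossed, so the octave stays at 2.

A♯2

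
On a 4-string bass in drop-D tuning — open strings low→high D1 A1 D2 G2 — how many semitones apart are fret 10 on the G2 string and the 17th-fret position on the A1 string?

3 semitones

G2 at fret 10 → F3 (MIDI 53); A1 at fret 17 → D3 (MIDI 50).
53 − 50 = 3, so the two pitches are 3 semitones apart, with F3 the higher.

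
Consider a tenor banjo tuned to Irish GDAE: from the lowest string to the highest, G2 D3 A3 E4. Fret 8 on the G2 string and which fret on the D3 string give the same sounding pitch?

G2 at fret 8 is G2 + 8 semitones = D#3.
The open D3 string is 7 semitones above the open G2, so the same pitch on the D3 string lies at fret 8 − 7 = 1.

1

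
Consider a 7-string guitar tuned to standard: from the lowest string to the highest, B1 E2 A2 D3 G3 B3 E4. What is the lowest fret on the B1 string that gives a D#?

4

From B1, count semitones up the chromatic scale until reaching D#: B–C–C#–D–D# — 4 steps.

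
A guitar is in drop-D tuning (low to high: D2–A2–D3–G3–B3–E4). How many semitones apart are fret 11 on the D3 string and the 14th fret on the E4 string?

D3 at fret 11 → C#4 (MIDI 61); E4 at fret 14 → F#5 (MIDI 78).
61 − 78 = -17, so the two pitches are 17 semitones apart, with F#5 the higher.

17 semitones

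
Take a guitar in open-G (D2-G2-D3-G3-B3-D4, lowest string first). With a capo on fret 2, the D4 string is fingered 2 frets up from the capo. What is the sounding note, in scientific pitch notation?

F#4

The capo raises the open D4 by 2 semitones to E4; fretting 2 more gives D4 + 2 + 2 = D4 + 4 semitones = F#4.
(Also written Gb.)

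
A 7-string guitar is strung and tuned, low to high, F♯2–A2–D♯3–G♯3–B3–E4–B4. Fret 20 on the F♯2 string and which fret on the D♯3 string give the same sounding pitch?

F♯2 at fret 20 is F♯2 + 20 semitones = D4.
The open D♯3 string is 9 semitones above the open F♯2, so the same pitch on the D♯3 string lies at fret 20 − 9 = 11.

11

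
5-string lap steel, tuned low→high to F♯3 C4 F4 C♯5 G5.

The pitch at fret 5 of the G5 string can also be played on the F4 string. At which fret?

19

G5 at fret 5 is G5 + 5 semitones = C6.
The open F4 string is 14 semitones below the open G5, so the same pitch on the F4 string lies at fret 5 + 14 = 19.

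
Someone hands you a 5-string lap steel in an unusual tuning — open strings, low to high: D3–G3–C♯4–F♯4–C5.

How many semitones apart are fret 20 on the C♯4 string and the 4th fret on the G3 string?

C♯4 at fret 20 → A5 (MIDI 81); G3 at fret 4 → B3 (MIDI 59).
81 − 59 = 22, so the two pitches are 22 semitones apart, with A5 the higher.

22 semitones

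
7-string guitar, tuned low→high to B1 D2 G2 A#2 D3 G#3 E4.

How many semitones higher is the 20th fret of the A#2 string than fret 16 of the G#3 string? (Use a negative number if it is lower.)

-6 semitones

A#2 at fret 20 → F#4 (MIDI 66); G#3 at fret 16 → C5 (MIDI 72).
66 − 72 = -6, so the two pitches are 6 semitones apart.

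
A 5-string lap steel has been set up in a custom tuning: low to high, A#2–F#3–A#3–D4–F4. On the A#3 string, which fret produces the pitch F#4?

8

F#4 is 8 semitones above the open A#3 (A#–B–C–C#–D–D#–E–F–F#), so it sits at fret 8.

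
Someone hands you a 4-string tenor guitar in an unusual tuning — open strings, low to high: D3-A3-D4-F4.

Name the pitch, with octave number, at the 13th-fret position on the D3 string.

D#4

The open D3 string plus 13 semitones: D–D#–E–F–…–C#–D–D#.
The walk passes from B into C once, so the octave number goes from 3 to 4.
(Equivalently spelled Eb4.)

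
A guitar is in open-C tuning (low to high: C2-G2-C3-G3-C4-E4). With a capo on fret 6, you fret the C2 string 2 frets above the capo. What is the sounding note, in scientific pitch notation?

G#2

The capo raises the open C2 by 6 semitones to F#2; fretting 2 more gives C2 + 6 + 2 = C2 + 8 semitones = G#2.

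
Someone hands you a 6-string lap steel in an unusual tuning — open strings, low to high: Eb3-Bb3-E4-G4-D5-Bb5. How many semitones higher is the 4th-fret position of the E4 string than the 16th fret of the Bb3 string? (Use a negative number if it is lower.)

E4 at fret 4 → Ab4 (MIDI 68); Bb3 at fret 16 → D5 (MIDI 74).
68 − 74 = -6, so the two pitches are 6 semitones apart.

-6 semitones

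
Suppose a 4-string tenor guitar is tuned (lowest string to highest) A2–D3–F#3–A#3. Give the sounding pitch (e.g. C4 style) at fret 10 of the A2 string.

Each fret is one semitone, so A2 + 10 = G3.

G3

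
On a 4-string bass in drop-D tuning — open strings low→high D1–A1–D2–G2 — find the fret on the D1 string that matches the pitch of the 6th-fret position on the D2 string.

D2 at fret 6 is D2 + 6 semitones = G♯2.
The open D1 string is 12 semitones below the open D2, so the same pitch on the D1 string lies at fret 6 + 12 = 18.

18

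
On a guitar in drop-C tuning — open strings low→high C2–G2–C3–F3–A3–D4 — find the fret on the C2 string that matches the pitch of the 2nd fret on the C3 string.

14

Fret 2 on C3 is MIDI 48 + 2 = 50 (D3). On the C2 string (open MIDI 36), that pitch is 50 − 36 = fret 14.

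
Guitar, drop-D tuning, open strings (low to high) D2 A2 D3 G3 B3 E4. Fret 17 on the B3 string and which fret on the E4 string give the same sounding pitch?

12

Fret 17 on B3 is MIDI 59 + 17 = 76 (E5). On the E4 string (open MIDI 64), that pitch is 76 − 64 = fret 12.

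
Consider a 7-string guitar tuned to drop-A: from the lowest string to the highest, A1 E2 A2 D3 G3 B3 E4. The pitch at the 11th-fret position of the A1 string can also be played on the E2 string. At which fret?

Fret 11 on A1 is MIDI 33 + 11 = 44 (G♯2). On the E2 string (open MIDI 40), that pitch is 44 − 40 = fret 4.

4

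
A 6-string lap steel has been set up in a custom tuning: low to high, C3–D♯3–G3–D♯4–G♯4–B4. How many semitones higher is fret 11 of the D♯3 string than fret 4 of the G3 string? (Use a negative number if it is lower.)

D♯3 at fret 11 → D4 (MIDI 62); G3 at fret 4 → B3 (MIDI 59).
62 − 59 = 3, so the two pitches are 3 semitones apart.

3 semitones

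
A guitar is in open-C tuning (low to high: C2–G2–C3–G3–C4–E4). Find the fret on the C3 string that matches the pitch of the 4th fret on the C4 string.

Fret 4 on C4 is MIDI 60 + 4 = 64 (E4). On the C3 string (open MIDI 48), that pitch is 64 − 48 = fret 16.

16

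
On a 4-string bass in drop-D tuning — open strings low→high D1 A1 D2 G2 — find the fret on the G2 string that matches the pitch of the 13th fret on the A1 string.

3

Fret 13 on A1 is MIDI 33 + 13 = 46 (A#2). On the G2 string (open MIDI 43), that pitch is 46 − 43 = fret 3.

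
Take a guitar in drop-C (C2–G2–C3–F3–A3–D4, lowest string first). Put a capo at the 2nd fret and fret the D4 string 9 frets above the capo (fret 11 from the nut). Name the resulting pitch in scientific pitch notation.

C♯5

The capo raises the open D4 by 2 semitones to E4; fretting 9 more gives D4 + 2 + 9 = D4 + 11 semitones = C♯5.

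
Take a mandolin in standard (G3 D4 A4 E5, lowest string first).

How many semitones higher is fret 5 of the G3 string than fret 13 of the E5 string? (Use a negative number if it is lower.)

-29 semitones

G3 at fret 5 → C4 (MIDI 60); E5 at fret 13 → F6 (MIDI 89).
60 − 89 = -29, so the two pitches are 29 semitones apart.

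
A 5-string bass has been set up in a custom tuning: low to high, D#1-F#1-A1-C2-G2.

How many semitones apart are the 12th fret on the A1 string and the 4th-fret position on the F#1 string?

A1 at fret 12 → A2 (MIDI 45); F#1 at fret 4 → A#1 (MIDI 34).
45 − 34 = 11, so the two pitches are 11 semitones apart, with A2 the higher.

11 semitones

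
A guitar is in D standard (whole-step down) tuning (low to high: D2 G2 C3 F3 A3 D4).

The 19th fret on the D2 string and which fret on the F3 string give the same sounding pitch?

4

Fret 19 on D2 is MIDI 38 + 19 = 57 (A3). On the F3 string (open MIDI 53), that pitch is 57 − 53 = fret 4.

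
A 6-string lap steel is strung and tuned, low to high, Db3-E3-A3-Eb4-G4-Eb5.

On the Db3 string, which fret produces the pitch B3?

B3 is 10 semitones above the open Db3 (Db–D–Eb–E–…–A–Bb–B), so it sits at fret 10.

10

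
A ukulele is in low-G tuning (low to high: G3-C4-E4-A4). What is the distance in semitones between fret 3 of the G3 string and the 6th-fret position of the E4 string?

G3 at fret 3 → A#3 (MIDI 58); E4 at fret 6 → A#4 (MIDI 70).
58 − 70 = -12, so the two pitches are 12 semitones apart, with A#4 the higher.

12 semitones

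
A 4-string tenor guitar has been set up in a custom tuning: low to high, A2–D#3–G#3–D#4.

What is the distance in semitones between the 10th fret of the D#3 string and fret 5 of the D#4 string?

D#3 at fret 10 → C#4 (MIDI 61); D#4 at fret 5 → G#4 (MIDI 68).
61 − 68 = -7, so the two pitches are 7 semitones apart, with G#4 the higher.

7 semitones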